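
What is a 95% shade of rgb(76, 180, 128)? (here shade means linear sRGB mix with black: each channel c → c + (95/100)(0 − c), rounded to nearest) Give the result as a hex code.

Lerp each channel 95% toward 0:
  R: 76 − 72.2 = 3.8 → 4
  G: 180 + 0.95×(0−180) = 180 − 171 = 9 → 9
  B: 128 − 121.6 = 6.4 → 6
rgb(4, 9, 6) = #040906.

#040906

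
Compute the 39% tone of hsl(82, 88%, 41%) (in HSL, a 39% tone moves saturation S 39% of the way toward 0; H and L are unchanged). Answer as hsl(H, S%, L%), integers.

hsl(82, 54%, 41%)

S moves 39% from 88 toward 0: 88 − 34.32 = 53.68 → 54.
H and L are unchanged.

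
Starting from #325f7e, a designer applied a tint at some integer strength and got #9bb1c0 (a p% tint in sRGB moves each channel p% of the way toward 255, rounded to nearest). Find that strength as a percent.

#325f7e is rgb(50, 95, 126); #9bb1c0 is rgb(155, 177, 192).
On the R channel (widest range): 155 ≈ 50 + (p/100)(255 − 50), so p ≈ 100×(155 − 50)/(255 − 50) = 10500/205 = 51.22.
p = 51 reproduces all three channels after rounding.

51%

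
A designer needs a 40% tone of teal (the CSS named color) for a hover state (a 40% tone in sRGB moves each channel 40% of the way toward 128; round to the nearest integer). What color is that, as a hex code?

CSS teal is rgb(0, 128, 128).
Per channel, c → c + 0.4(128 − c):
  R: 0 + 0.4×(128−0) = 0 + 51.2 = 51.2 → 51
  G: 128 + 0.4×(128−128) = 128 + 0 = 128 → 128
  B: 128 + 0 = 128 → 128
rgb(51, 128, 128) = #338080.

#338080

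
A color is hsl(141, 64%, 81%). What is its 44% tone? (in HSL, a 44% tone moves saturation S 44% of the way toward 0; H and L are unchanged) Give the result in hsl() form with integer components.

S moves 44% from 64 toward 0: 64 − 28.16 = 35.84 → 36.
H and L are unchanged.

hsl(141, 36%, 81%)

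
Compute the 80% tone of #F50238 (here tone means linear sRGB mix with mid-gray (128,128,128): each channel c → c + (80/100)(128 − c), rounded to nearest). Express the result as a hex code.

#976772

#F50238 is rgb(245, 2, 56).
An 80% tone moves each channel 80% toward 128:
  R: 245 − 93.6 = 151.4 → 151
  G: 2 + 100.8 = 102.8 → 103
  B: 56 + 0.8×(128−56) = 56 + 57.6 = 113.6 → 114
rgb(151, 103, 114) = #976772.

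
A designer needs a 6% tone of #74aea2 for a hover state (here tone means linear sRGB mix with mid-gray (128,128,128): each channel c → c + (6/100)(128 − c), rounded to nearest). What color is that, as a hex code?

#74aea2 is rgb(116, 174, 162).
Lerp each channel 6% toward 128:
  R: 116 + 0.72 = 116.72 → 117
  G: 174 − 2.76 = 171.24 → 171
  B: 162 + 0.06×(128−162) = 162 − 2.04 = 159.96 → 160
rgb(117, 171, 160) = #75aba0.

#75aba0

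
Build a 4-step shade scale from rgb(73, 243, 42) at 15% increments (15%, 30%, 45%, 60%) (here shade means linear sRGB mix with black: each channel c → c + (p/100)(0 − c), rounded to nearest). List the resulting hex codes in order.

#3ecf24, #33aa1d, #288617, #1d6111

15%: (73 − 10.95 = 62.05→62, 243 − 36.45 = 206.55→207, 42 − 6.3 = 35.7→36) → #3ecf24
30%: (73 − 21.9 = 51.1→51, 243 − 72.9 = 170.1→170, 42 − 12.6 = 29.4→29) → #33aa1d
45%: (73 − 32.85 = 40.15→40, 243 − 109.35 = 133.65→134, 42 − 18.9 = 23.1→23) → #288617
60%: (73 − 43.8 = 29.2→29, 243 − 145.8 = 97.2→97, 42 − 25.2 = 16.8→17) → #1d6111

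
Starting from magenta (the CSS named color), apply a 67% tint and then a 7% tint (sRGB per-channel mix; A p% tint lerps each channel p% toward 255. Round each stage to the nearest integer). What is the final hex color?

#FFB1FF

CSS magenta is rgb(255, 0, 255).
Lerp each channel 67% toward 255:
  R: 255 + 0.67×(255−255) = 255 + 0 = 255 → 255
  G: 0 + 0.67×(255−0) = 0 + 170.85 = 170.85 → 171
  B: 255 + 0.67×(255−255) = 255 + 0 = 255 → 255
After the tint: rgb(255, 171, 255) = #FFABFF.
Per channel, c → c + 0.07(255 − c):
  R: 255 + 0 = 255 → 255
  G: 171 + 0.07×(255−171) = 171 + 5.88 = 176.88 → 177
  B: 255 + 0 = 255 → 255
rgb(255, 177, 255) = #FFB1FF.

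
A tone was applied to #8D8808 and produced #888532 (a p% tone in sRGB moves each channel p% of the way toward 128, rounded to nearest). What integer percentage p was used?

35%

#8D8808 is rgb(141, 136, 8); #888532 is rgb(136, 133, 50).
On the B channel (widest range): 50 ≈ 8 + (p/100)(128 − 8), so p ≈ 100×(50 − 8)/(128 − 8) = 4200/120 = 35.00.
p = 35 reproduces all three channels after rounding.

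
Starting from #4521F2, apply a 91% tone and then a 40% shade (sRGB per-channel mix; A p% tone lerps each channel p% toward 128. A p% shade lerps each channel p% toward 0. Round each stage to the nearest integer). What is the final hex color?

#4A4753

#4521F2 is rgb(69, 33, 242).
Lerp each channel 91% toward 128:
  R: 69 + 0.91×(128−69) = 69 + 53.69 = 122.69 → 123
  G: 33 + 86.45 = 119.45 → 119
  B: 242 − 103.74 = 138.26 → 138
After the tone: rgb(123, 119, 138) = #7B778A.
Lerp each channel 40% toward 0:
  R: 123 + 0.4×(0−123) = 123 − 49.2 = 73.8 → 74
  G: 119 − 47.6 = 71.4 → 71
  B: 138 − 55.2 = 82.8 → 83
rgb(74, 71, 83) = #4A4753.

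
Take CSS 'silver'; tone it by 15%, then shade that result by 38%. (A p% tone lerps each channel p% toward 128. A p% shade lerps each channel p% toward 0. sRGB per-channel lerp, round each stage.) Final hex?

#717171

CSS silver is rgb(192, 192, 192).
Lerp each channel 15% toward 128:
  R: 192 + 0.15×(128−192) = 192 − 9.6 = 182.4 → 182
  G: 192 + 0.15×(128−192) = 192 − 9.6 = 182.4 → 182
  B: 192 − 9.6 = 182.4 → 182
After the tone: rgb(182, 182, 182) = #b6b6b6.
Per channel, c → c + 0.38(0 − c):
  R: 182 − 69.16 = 112.84 → 113
  G: 182 − 69.16 = 112.84 → 113
  B: 182 − 69.16 = 112.84 → 113
rgb(113, 113, 113) = #717171.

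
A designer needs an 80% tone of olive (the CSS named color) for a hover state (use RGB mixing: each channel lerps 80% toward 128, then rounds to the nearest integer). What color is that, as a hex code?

#808066

CSS olive is rgb(128, 128, 0).
Per channel, c → c + 0.8(128 − c):
  R: 128 + 0.8×(128−128) = 128 + 0 = 128 → 128
  G: 128 + 0 = 128 → 128
  B: 0 + 0.8×(128−0) = 0 + 102.4 = 102.4 → 102
rgb(128, 128, 102) = #808066.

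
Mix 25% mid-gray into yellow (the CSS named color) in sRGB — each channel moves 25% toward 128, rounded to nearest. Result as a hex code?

CSS yellow is rgb(255, 255, 0).
A 25% tone moves each channel 25% toward 128:
  R: 255 + 0.25×(128−255) = 255 − 31.75 = 223.25 → 223
  G: 255 + 0.25×(128−255) = 255 − 31.75 = 223.25 → 223
  B: 0 + 0.25×(128−0) = 0 + 32 = 32 → 32
rgb(223, 223, 32) = #DFDF20.

#DFDF20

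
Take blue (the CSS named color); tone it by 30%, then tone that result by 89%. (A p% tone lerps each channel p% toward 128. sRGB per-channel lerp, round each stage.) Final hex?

CSS blue is rgb(0, 0, 255).
Lerp each channel 30% toward 128:
  R: 0 + 38.4 = 38.4 → 38
  G: 0 + 38.4 = 38.4 → 38
  B: 255 + 0.3×(128−255) = 255 − 38.1 = 216.9 → 217
After the tone: rgb(38, 38, 217) = #2626D9.
Per channel, c → c + 0.89(128 − c):
  R: 38 + 0.89×(128−38) = 38 + 80.1 = 118.1 → 118
  G: 38 + 80.1 = 118.1 → 118
  B: 217 + 0.89×(128−217) = 217 − 79.21 = 137.79 → 138
rgb(118, 118, 138) = #76768A.

#76768A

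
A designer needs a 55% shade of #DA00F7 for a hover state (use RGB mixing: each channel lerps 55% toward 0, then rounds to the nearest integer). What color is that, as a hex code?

#62006F

#DA00F7 is rgb(218, 0, 247).
Lerp each channel 55% toward 0:
  R: 218 − 119.9 = 98.1 → 98
  G: 0 + 0.55×(0−0) = 0 + 0 = 0 → 0
  B: 247 − 135.85 = 111.15 → 111
rgb(98, 0, 111) = #62006F.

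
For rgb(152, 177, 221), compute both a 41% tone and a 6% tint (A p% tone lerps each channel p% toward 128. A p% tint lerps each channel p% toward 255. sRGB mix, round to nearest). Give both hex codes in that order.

#8E9DB7, #9EB6DF

41% tone:
  R: 152 − 9.84 = 142.16 → 142
  G: 177 − 20.09 = 156.91 → 157
  B: 221 + 0.41×(128−221) = 221 − 38.13 = 182.87 → 183
  → #8E9DB7
6% tint:
  R: 152 + 0.06×(255−152) = 152 + 6.18 = 158.18 → 158
  G: 177 + 0.06×(255−177) = 177 + 4.68 = 181.68 → 182
  B: 221 + 0.06×(255−221) = 221 + 2.04 = 223.04 → 223
  → #9EB6DF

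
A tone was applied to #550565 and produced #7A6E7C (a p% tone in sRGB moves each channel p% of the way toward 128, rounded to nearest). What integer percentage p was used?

#550565 is rgb(85, 5, 101); #7A6E7C is rgb(122, 110, 124).
On the G channel (widest range): 110 ≈ 5 + (p/100)(128 − 5), so p ≈ 100×(110 − 5)/(128 − 5) = 10500/123 = 85.37.
p = 85 reproduces all three channels after rounding.

85%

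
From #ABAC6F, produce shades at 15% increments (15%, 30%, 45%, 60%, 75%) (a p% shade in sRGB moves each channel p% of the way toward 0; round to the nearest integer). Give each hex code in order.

#91925E, #78784E, #5E5F3D, #44452C, #2B2B1C

#ABAC6F is rgb(171, 172, 111).
15%: (171 − 25.65 = 145.35→145, 172 − 25.8 = 146.2→146, 111 − 16.65 = 94.35→94) → #91925E
30%: (171 − 51.3 = 119.7→120, 172 − 51.6 = 120.4→120, 111 − 33.3 = 77.7→78) → #78784E
45%: (171 − 76.95 = 94.05→94, 172 − 77.4 = 94.6→95, 111 − 49.95 = 61.05→61) → #5E5F3D
60%: (171 − 102.6 = 68.4→68, 172 − 103.2 = 68.8→69, 111 − 66.6 = 44.4→44) → #44452C
75%: (171 − 128.25 = 42.75→43, 172 − 129 = 43→43, 111 − 83.25 = 27.75→28) → #2B2B1C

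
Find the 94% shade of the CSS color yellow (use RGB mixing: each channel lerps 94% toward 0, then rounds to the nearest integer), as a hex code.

CSS yellow is rgb(255, 255, 0).
A 94% shade moves each channel 94% toward 0:
  R: 255 − 239.7 = 15.3 → 15
  G: 255 − 239.7 = 15.3 → 15
  B: 0 + 0.94×(0−0) = 0 + 0 = 0 → 0
rgb(15, 15, 0) = #0f0f00.

#0f0f00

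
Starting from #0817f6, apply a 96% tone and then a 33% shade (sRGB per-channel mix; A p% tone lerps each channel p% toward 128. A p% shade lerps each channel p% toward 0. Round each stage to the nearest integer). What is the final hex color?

#525359

#0817f6 is rgb(8, 23, 246).
Per channel, c → c + 0.96(128 − c):
  R: 8 + 0.96×(128−8) = 8 + 115.2 = 123.2 → 123
  G: 23 + 100.8 = 123.8 → 124
  B: 246 + 0.96×(128−246) = 246 − 113.28 = 132.72 → 133
After the tone: rgb(123, 124, 133) = #7b7c85.
A 33% shade moves each channel 33% toward 0:
  R: 123 + 0.33×(0−123) = 123 − 40.59 = 82.41 → 82
  G: 124 + 0.33×(0−124) = 124 − 40.92 = 83.08 → 83
  B: 133 + 0.33×(0−133) = 133 − 43.89 = 89.11 → 89
rgb(82, 83, 89) = #525359.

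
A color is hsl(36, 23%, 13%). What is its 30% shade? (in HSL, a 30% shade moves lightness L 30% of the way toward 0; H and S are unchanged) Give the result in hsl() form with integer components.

L moves 30% from 13 toward 0: 13 − 3.9 = 9.1 → 9.
H and S are unchanged.

hsl(36, 23%, 9%)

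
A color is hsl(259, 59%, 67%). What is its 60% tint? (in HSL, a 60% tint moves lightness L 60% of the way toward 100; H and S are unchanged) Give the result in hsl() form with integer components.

hsl(259, 59%, 87%)

L moves 60% from 67 toward 100: 67 + 19.8 = 86.8 → 87.
H and S are unchanged.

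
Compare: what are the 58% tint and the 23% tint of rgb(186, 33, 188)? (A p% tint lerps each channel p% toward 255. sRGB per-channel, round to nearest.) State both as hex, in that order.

#e2a2e3, #ca54cb

58% tint:
  R: 186 + 40.02 = 226.02 → 226
  G: 33 + 0.58×(255−33) = 33 + 128.76 = 161.76 → 162
  B: 188 + 38.86 = 226.86 → 227
  → #e2a2e3
23% tint:
  R: 186 + 15.87 = 201.87 → 202
  G: 33 + 0.23×(255−33) = 33 + 51.06 = 84.06 → 84
  B: 188 + 0.23×(255−188) = 188 + 15.41 = 203.41 → 203
  → #ca54cb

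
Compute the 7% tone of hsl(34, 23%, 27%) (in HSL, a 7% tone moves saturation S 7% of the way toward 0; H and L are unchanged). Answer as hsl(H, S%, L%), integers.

S moves 7% from 23 toward 0: 23 − 1.61 = 21.39 → 21.
H and L are unchanged.

hsl(34, 21%, 27%)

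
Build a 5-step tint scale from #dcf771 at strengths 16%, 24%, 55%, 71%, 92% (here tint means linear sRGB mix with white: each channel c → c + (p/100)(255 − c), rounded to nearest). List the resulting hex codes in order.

#dcf771 is rgb(220, 247, 113).
16%: (220 + 5.6 = 225.6→226, 247 + 1.28 = 248.28→248, 113 + 22.72 = 135.72→136) → #e2f888
24%: (220 + 8.4 = 228.4→228, 247 + 1.92 = 248.92→249, 113 + 34.08 = 147.08→147) → #e4f993
55%: (220 + 19.25 = 239.25→239, 247 + 4.4 = 251.4→251, 113 + 78.1 = 191.1→191) → #effbbf
71%: (220 + 24.85 = 244.85→245, 247 + 5.68 = 252.68→253, 113 + 100.82 = 213.82→214) → #f5fdd6
92%: (220 + 32.2 = 252.2→252, 247 + 7.36 = 254.36→254, 113 + 130.64 = 243.64→244) → #fcfef4

#e2f888, #e4f993, #effbbf, #f5fdd6, #fcfef4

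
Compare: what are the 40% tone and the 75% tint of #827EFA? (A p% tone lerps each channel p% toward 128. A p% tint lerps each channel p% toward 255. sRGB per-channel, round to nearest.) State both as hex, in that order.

#827EFA is rgb(130, 126, 250).
40% tone:
  R: 130 − 0.8 = 129.2 → 129
  G: 126 + 0.4×(128−126) = 126 + 0.8 = 126.8 → 127
  B: 250 + 0.4×(128−250) = 250 − 48.8 = 201.2 → 201
  → #817FC9
75% tint:
  R: 130 + 93.75 = 223.75 → 224
  G: 126 + 0.75×(255−126) = 126 + 96.75 = 222.75 → 223
  B: 250 + 0.75×(255−250) = 250 + 3.75 = 253.75 → 254
  → #E0DFFE

#817FC9, #E0DFFE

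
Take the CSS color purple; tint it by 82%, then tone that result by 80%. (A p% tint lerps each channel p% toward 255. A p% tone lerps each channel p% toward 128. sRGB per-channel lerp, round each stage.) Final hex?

CSS purple is rgb(128, 0, 128).
Lerp each channel 82% toward 255:
  R: 128 + 0.82×(255−128) = 128 + 104.14 = 232.14 → 232
  G: 0 + 209.1 = 209.1 → 209
  B: 128 + 0.82×(255−128) = 128 + 104.14 = 232.14 → 232
After the tint: rgb(232, 209, 232) = #e8d1e8.
Per channel, c → c + 0.8(128 − c):
  R: 232 + 0.8×(128−232) = 232 − 83.2 = 148.8 → 149
  G: 209 − 64.8 = 144.2 → 144
  B: 232 + 0.8×(128−232) = 232 − 83.2 = 148.8 → 149
rgb(149, 144, 149) = #959095.

#959095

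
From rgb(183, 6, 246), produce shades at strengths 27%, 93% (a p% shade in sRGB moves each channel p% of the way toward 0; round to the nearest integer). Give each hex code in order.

#8604b4, #0d0011

27%: (183 − 49.41 = 133.59→134, 6 − 1.62 = 4.38→4, 246 − 66.42 = 179.58→180) → #8604b4
93%: (183 − 170.19 = 12.81→13, 6 − 5.58 = 0.42→0, 246 − 228.78 = 17.22→17) → #0d0011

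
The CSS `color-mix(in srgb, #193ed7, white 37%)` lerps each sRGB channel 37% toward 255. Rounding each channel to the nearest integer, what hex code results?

#6e85e6

#193ed7 is rgb(25, 62, 215).
Lerp each channel 37% toward 255:
  R: 25 + 85.1 = 110.1 → 110
  G: 62 + 71.41 = 133.41 → 133
  B: 215 + 14.8 = 229.8 → 230
rgb(110, 133, 230) = #6e85e6.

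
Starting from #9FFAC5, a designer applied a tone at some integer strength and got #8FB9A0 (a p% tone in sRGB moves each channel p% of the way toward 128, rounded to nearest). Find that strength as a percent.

53%

#9FFAC5 is rgb(159, 250, 197); #8FB9A0 is rgb(143, 185, 160).
On the G channel (widest range): 185 ≈ 250 + (p/100)(128 − 250), so p ≈ 100×(185 − 250)/(128 − 250) = -6500/-122 = 53.28.
p = 53 reproduces all three channels after rounding.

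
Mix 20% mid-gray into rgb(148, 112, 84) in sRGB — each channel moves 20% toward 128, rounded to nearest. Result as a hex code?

#90735D

Per channel, c → c + 0.2(128 − c):
  R: 148 + 0.2×(128−148) = 148 − 4 = 144 → 144
  G: 112 + 0.2×(128−112) = 112 + 3.2 = 115.2 → 115
  B: 84 + 0.2×(128−84) = 84 + 8.8 = 92.8 → 93
rgb(144, 115, 93) = #90735D.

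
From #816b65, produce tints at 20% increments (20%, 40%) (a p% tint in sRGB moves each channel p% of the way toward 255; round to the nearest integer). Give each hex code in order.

#9a8984, #b3a6a3

#816b65 is rgb(129, 107, 101).
20%: (129 + 25.2 = 154.2→154, 107 + 29.6 = 136.6→137, 101 + 30.8 = 131.8→132) → #9a8984
40%: (129 + 50.4 = 179.4→179, 107 + 59.2 = 166.2→166, 101 + 61.6 = 162.6→163) → #b3a6a3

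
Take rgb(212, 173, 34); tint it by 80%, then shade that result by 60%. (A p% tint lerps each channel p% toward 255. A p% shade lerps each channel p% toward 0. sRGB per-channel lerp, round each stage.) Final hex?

#626054

An 80% tint moves each channel 80% toward 255:
  R: 212 + 34.4 = 246.4 → 246
  G: 173 + 0.8×(255−173) = 173 + 65.6 = 238.6 → 239
  B: 34 + 0.8×(255−34) = 34 + 176.8 = 210.8 → 211
After the tint: rgb(246, 239, 211) = #F6EFD3.
Per channel, c → c + 0.6(0 − c):
  R: 246 + 0.6×(0−246) = 246 − 147.6 = 98.4 → 98
  G: 239 − 143.4 = 95.6 → 96
  B: 211 − 126.6 = 84.4 → 84
rgb(98, 96, 84) = #626054.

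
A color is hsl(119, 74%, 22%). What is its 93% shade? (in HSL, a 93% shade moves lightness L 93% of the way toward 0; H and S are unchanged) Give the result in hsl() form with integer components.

L moves 93% from 22 toward 0: 22 − 20.46 = 1.54 → 2.
H and S are unchanged.

hsl(119, 74%, 2%)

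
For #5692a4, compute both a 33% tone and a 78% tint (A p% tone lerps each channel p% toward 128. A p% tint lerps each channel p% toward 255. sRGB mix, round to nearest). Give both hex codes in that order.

#648c98, #dae7eb

#5692a4 is rgb(86, 146, 164).
33% tone:
  R: 86 + 13.86 = 99.86 → 100
  G: 146 − 5.94 = 140.06 → 140
  B: 164 + 0.33×(128−164) = 164 − 11.88 = 152.12 → 152
  → #648c98
78% tint:
  R: 86 + 131.82 = 217.82 → 218
  G: 146 + 0.78×(255−146) = 146 + 85.02 = 231.02 → 231
  B: 164 + 70.98 = 234.98 → 235
  → #dae7eb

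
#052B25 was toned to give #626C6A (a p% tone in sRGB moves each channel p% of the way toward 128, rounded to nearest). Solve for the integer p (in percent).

76%

#052B25 is rgb(5, 43, 37); #626C6A is rgb(98, 108, 106).
On the R channel (widest range): 98 ≈ 5 + (p/100)(128 − 5), so p ≈ 100×(98 − 5)/(128 − 5) = 9300/123 = 75.61.
p = 76 reproduces all three channels after rounding.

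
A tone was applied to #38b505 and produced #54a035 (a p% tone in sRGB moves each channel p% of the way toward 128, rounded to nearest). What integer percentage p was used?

39%

#38b505 is rgb(56, 181, 5); #54a035 is rgb(84, 160, 53).
On the B channel (widest range): 53 ≈ 5 + (p/100)(128 − 5), so p ≈ 100×(53 − 5)/(128 − 5) = 4800/123 = 39.02.
p = 39 reproduces all three channels after rounding.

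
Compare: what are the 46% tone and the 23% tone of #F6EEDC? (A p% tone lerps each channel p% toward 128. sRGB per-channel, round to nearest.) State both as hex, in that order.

#F6EEDC is rgb(246, 238, 220).
46% tone:
  R: 246 + 0.46×(128−246) = 246 − 54.28 = 191.72 → 192
  G: 238 − 50.6 = 187.4 → 187
  B: 220 − 42.32 = 177.68 → 178
  → #C0BBB2
23% tone:
  R: 246 + 0.23×(128−246) = 246 − 27.14 = 218.86 → 219
  G: 238 − 25.3 = 212.7 → 213
  B: 220 − 21.16 = 198.84 → 199
  → #DBD5C7

#C0BBB2, #DBD5C7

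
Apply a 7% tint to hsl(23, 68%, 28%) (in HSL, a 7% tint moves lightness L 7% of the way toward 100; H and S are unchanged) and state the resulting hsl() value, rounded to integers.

hsl(23, 68%, 33%)

L moves 7% from 28 toward 100: 28 + 5.04 = 33.04 → 33.
H and S are unchanged.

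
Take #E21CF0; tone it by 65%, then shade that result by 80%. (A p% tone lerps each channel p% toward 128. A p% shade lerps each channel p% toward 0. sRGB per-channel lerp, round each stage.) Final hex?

#201321

#E21CF0 is rgb(226, 28, 240).
Lerp each channel 65% toward 128:
  R: 226 + 0.65×(128−226) = 226 − 63.7 = 162.3 → 162
  G: 28 + 65 = 93 → 93
  B: 240 − 72.8 = 167.2 → 167
After the tone: rgb(162, 93, 167) = #A25DA7.
An 80% shade moves each channel 80% toward 0:
  R: 162 − 129.6 = 32.4 → 32
  G: 93 + 0.8×(0−93) = 93 − 74.4 = 18.6 → 19
  B: 167 − 133.6 = 33.4 → 33
rgb(32, 19, 33) = #201321.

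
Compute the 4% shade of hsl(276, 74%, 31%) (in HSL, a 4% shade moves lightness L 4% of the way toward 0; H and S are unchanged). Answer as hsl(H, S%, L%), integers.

hsl(276, 74%, 30%)

L moves 4% from 31 toward 0: 31 − 1.24 = 29.76 → 30.
H and S are unchanged.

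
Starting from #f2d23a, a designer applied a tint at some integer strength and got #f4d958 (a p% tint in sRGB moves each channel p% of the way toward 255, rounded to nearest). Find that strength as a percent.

15%

#f2d23a is rgb(242, 210, 58); #f4d958 is rgb(244, 217, 88).
On the B channel (widest range): 88 ≈ 58 + (p/100)(255 − 58), so p ≈ 100×(88 − 58)/(255 − 58) = 3000/197 = 15.23.
p = 15 reproduces all three channels after rounding.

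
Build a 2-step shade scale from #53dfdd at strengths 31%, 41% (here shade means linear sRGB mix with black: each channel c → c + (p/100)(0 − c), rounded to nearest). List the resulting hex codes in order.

#399a98, #318482

#53dfdd is rgb(83, 223, 221).
31%: (83 − 25.73 = 57.27→57, 223 − 69.13 = 153.87→154, 221 − 68.51 = 152.49→152) → #399a98
41%: (83 − 34.03 = 48.97→49, 223 − 91.43 = 131.57→132, 221 − 90.61 = 130.39→130) → #318482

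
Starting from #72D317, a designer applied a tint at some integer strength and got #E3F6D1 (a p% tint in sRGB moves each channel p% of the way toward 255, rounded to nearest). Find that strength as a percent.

80%

#72D317 is rgb(114, 211, 23); #E3F6D1 is rgb(227, 246, 209).
On the B channel (widest range): 209 ≈ 23 + (p/100)(255 − 23), so p ≈ 100×(209 − 23)/(255 − 23) = 18600/232 = 80.17.
p = 80 reproduces all three channels after rounding.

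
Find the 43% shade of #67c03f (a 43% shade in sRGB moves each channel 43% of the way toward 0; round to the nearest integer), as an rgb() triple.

#67c03f is rgb(103, 192, 63).
Per channel, c → c + 0.43(0 − c):
  R: 103 − 44.29 = 58.71 → 59
  G: 192 + 0.43×(0−192) = 192 − 82.56 = 109.44 → 109
  B: 63 + 0.43×(0−63) = 63 − 27.09 = 35.91 → 36

rgb(59, 109, 36)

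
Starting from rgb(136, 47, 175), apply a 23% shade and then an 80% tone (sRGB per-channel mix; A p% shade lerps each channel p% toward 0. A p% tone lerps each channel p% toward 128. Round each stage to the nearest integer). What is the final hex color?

#7b6e81

Lerp each channel 23% toward 0:
  R: 136 + 0.23×(0−136) = 136 − 31.28 = 104.72 → 105
  G: 47 − 10.81 = 36.19 → 36
  B: 175 − 40.25 = 134.75 → 135
After the shade: rgb(105, 36, 135) = #692487.
An 80% tone moves each channel 80% toward 128:
  R: 105 + 0.8×(128−105) = 105 + 18.4 = 123.4 → 123
  G: 36 + 73.6 = 109.6 → 110
  B: 135 − 5.6 = 129.4 → 129
rgb(123, 110, 129) = #7b6e81.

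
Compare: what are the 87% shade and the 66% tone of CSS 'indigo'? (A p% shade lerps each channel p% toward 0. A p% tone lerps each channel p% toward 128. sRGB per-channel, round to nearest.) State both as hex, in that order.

CSS indigo is rgb(75, 0, 130).
87% shade:
  R: 75 − 65.25 = 9.75 → 10
  G: 0 + 0.87×(0−0) = 0 + 0 = 0 → 0
  B: 130 + 0.87×(0−130) = 130 − 113.1 = 16.9 → 17
  → #0a0011
66% tone:
  R: 75 + 0.66×(128−75) = 75 + 34.98 = 109.98 → 110
  G: 0 + 84.48 = 84.48 → 84
  B: 130 + 0.66×(128−130) = 130 − 1.32 = 128.68 → 129
  → #6e5481

#0a0011, #6e5481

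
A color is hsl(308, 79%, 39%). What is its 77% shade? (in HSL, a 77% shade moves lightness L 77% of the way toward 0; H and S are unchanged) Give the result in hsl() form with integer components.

L moves 77% from 39 toward 0: 39 − 30.03 = 8.97 → 9.
H and S are unchanged.

hsl(308, 79%, 9%)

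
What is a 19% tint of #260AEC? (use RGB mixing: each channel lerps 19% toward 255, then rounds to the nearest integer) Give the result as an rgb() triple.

#260AEC is rgb(38, 10, 236).
Lerp each channel 19% toward 255:
  R: 38 + 0.19×(255−38) = 38 + 41.23 = 79.23 → 79
  G: 10 + 46.55 = 56.55 → 57
  B: 236 + 0.19×(255−236) = 236 + 3.61 = 239.61 → 240

rgb(79, 57, 240)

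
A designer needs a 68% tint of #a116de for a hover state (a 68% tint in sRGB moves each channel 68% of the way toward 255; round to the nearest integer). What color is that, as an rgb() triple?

rgb(225, 180, 244)

#a116de is rgb(161, 22, 222).
Per channel, c → c + 0.68(255 − c):
  R: 161 + 63.92 = 224.92 → 225
  G: 22 + 158.44 = 180.44 → 180
  B: 222 + 22.44 = 244.44 → 244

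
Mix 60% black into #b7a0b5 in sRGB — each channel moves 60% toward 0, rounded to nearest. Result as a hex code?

#b7a0b5 is rgb(183, 160, 181).
Per channel, c → c + 0.6(0 − c):
  R: 183 − 109.8 = 73.2 → 73
  G: 160 + 0.6×(0−160) = 160 − 96 = 64 → 64
  B: 181 + 0.6×(0−181) = 181 − 108.6 = 72.4 → 72
rgb(73, 64, 72) = #494048.

#494048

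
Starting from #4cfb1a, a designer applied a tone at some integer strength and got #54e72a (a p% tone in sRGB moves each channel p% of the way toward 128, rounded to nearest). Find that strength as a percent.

#4cfb1a is rgb(76, 251, 26); #54e72a is rgb(84, 231, 42).
On the G channel (widest range): 231 ≈ 251 + (p/100)(128 − 251), so p ≈ 100×(231 − 251)/(128 − 251) = -2000/-123 = 16.26.
p = 16 reproduces all three channels after rounding.

16%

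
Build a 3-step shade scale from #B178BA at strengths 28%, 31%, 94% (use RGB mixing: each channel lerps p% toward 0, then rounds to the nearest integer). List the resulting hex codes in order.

#B178BA is rgb(177, 120, 186).
28%: (177 − 49.56 = 127.44→127, 120 − 33.6 = 86.4→86, 186 − 52.08 = 133.92→134) → #7F5686
31%: (177 − 54.87 = 122.13→122, 120 − 37.2 = 82.8→83, 186 − 57.66 = 128.34→128) → #7A5380
94%: (177 − 166.38 = 10.62→11, 120 − 112.8 = 7.2→7, 186 − 174.84 = 11.16→11) → #0B070B

#7F5686, #7A5380, #0B070B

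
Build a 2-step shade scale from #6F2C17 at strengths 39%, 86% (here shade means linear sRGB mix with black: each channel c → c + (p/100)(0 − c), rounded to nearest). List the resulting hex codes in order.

#441B0E, #100603

#6F2C17 is rgb(111, 44, 23).
39%: (111 − 43.29 = 67.71→68, 44 − 17.16 = 26.84→27, 23 − 8.97 = 14.03→14) → #441B0E
86%: (111 − 95.46 = 15.54→16, 44 − 37.84 = 6.16→6, 23 − 19.78 = 3.22→3) → #100603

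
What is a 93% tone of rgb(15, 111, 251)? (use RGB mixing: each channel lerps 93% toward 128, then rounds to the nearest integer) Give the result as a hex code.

A 93% tone moves each channel 93% toward 128:
  R: 15 + 105.09 = 120.09 → 120
  G: 111 + 0.93×(128−111) = 111 + 15.81 = 126.81 → 127
  B: 251 − 114.39 = 136.61 → 137
rgb(120, 127, 137) = #787F89.

#787F89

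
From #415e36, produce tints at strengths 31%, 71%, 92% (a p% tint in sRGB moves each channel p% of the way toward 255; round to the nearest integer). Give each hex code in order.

#7c9074, #c8d0c5, #f0f2ef

#415e36 is rgb(65, 94, 54).
31%: (65 + 58.9 = 123.9→124, 94 + 49.91 = 143.91→144, 54 + 62.31 = 116.31→116) → #7c9074
71%: (65 + 134.9 = 199.9→200, 94 + 114.31 = 208.31→208, 54 + 142.71 = 196.71→197) → #c8d0c5
92%: (65 + 174.8 = 239.8→240, 94 + 148.12 = 242.12→242, 54 + 184.92 = 238.92→239) → #f0f2ef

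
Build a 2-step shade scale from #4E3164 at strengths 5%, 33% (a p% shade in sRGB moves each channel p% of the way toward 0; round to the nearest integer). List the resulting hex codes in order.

#4A2F5F, #342143

#4E3164 is rgb(78, 49, 100).
5%: (78 − 3.9 = 74.1→74, 49 − 2.45 = 46.55→47, 100 − 5 = 95→95) → #4A2F5F
33%: (78 − 25.74 = 52.26→52, 49 − 16.17 = 32.83→33, 100 − 33 = 67→67) → #342143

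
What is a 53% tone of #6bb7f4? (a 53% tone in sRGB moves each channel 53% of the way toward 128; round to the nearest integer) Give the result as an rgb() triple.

rgb(118, 154, 183)

#6bb7f4 is rgb(107, 183, 244).
Per channel, c → c + 0.53(128 − c):
  R: 107 + 0.53×(128−107) = 107 + 11.13 = 118.13 → 118
  G: 183 + 0.53×(128−183) = 183 − 29.15 = 153.85 → 154
  B: 244 − 61.48 = 182.52 → 183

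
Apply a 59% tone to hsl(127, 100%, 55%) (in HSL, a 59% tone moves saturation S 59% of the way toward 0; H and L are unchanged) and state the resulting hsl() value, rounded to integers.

hsl(127, 41%, 55%)

S moves 59% from 100 toward 0: 100 − 59 = 41 → 41.
H and L are unchanged.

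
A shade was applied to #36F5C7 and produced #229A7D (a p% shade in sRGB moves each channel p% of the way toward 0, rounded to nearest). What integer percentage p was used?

#36F5C7 is rgb(54, 245, 199); #229A7D is rgb(34, 154, 125).
On the G channel (widest range): 154 ≈ 245 + (p/100)(0 − 245), so p ≈ 100×(154 − 245)/(0 − 245) = -9100/-245 = 37.14.
p = 37 reproduces all three channels after rounding.

37%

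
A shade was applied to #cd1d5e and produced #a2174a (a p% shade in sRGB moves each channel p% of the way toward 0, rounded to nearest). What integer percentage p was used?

21%

#cd1d5e is rgb(205, 29, 94); #a2174a is rgb(162, 23, 74).
On the R channel (widest range): 162 ≈ 205 + (p/100)(0 − 205), so p ≈ 100×(162 − 205)/(0 − 205) = -4300/-205 = 20.98.
p = 21 reproduces all three channels after rounding.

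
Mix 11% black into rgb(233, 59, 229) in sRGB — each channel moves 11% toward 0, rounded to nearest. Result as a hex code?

An 11% shade moves each channel 11% toward 0:
  R: 233 − 25.63 = 207.37 → 207
  G: 59 + 0.11×(0−59) = 59 − 6.49 = 52.51 → 53
  B: 229 − 25.19 = 203.81 → 204
rgb(207, 53, 204) = #cf35cc.

#cf35cc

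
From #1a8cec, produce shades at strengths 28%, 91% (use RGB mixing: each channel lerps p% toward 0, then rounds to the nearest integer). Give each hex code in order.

#1a8cec is rgb(26, 140, 236).
28%: (26 − 7.28 = 18.72→19, 140 − 39.2 = 100.8→101, 236 − 66.08 = 169.92→170) → #1365aa
91%: (26 − 23.66 = 2.34→2, 140 − 127.4 = 12.6→13, 236 − 214.76 = 21.24→21) → #020d15

#1365aa, #020d15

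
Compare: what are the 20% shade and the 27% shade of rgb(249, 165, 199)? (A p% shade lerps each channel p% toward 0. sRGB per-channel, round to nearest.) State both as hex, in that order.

#C7849F, #B67891

20% shade:
  R: 249 + 0.2×(0−249) = 249 − 49.8 = 199.2 → 199
  G: 165 − 33 = 132 → 132
  B: 199 − 39.8 = 159.2 → 159
  → #C7849F
27% shade:
  R: 249 + 0.27×(0−249) = 249 − 67.23 = 181.77 → 182
  G: 165 − 44.55 = 120.45 → 120
  B: 199 − 53.73 = 145.27 → 145
  → #B67891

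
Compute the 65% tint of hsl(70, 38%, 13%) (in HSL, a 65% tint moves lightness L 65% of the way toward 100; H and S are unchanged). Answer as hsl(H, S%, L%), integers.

L moves 65% from 13 toward 100: 13 + 56.55 = 69.55 → 70.
H and S are unchanged.

hsl(70, 38%, 70%)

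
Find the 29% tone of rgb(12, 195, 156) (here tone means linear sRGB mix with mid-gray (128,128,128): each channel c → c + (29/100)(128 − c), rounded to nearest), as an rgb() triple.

A 29% tone moves each channel 29% toward 128:
  R: 12 + 0.29×(128−12) = 12 + 33.64 = 45.64 → 46
  G: 195 + 0.29×(128−195) = 195 − 19.43 = 175.57 → 176
  B: 156 + 0.29×(128−156) = 156 − 8.12 = 147.88 → 148

rgb(46, 176, 148)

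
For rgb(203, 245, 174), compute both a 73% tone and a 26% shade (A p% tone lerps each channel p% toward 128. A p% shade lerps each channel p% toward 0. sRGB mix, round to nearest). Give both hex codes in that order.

#94A08C, #96B581

73% tone:
  R: 203 − 54.75 = 148.25 → 148
  G: 245 + 0.73×(128−245) = 245 − 85.41 = 159.59 → 160
  B: 174 + 0.73×(128−174) = 174 − 33.58 = 140.42 → 140
  → #94A08C
26% shade:
  R: 203 + 0.26×(0−203) = 203 − 52.78 = 150.22 → 150
  G: 245 + 0.26×(0−245) = 245 − 63.7 = 181.3 → 181
  B: 174 + 0.26×(0−174) = 174 − 45.24 = 128.76 → 129
  → #96B581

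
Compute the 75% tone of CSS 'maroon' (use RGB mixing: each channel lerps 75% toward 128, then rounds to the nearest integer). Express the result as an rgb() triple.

CSS maroon is rgb(128, 0, 0).
Lerp each channel 75% toward 128:
  R: 128 + 0.75×(128−128) = 128 + 0 = 128 → 128
  G: 0 + 0.75×(128−0) = 0 + 96 = 96 → 96
  B: 0 + 96 = 96 → 96

rgb(128, 96, 96)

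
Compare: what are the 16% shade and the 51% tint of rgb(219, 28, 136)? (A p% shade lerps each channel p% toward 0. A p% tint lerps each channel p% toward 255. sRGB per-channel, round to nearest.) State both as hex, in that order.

16% shade:
  R: 219 + 0.16×(0−219) = 219 − 35.04 = 183.96 → 184
  G: 28 + 0.16×(0−28) = 28 − 4.48 = 23.52 → 24
  B: 136 + 0.16×(0−136) = 136 − 21.76 = 114.24 → 114
  → #b81872
51% tint:
  R: 219 + 0.51×(255−219) = 219 + 18.36 = 237.36 → 237
  G: 28 + 0.51×(255−28) = 28 + 115.77 = 143.77 → 144
  B: 136 + 0.51×(255−136) = 136 + 60.69 = 196.69 → 197
  → #ed90c5

#b81872, #ed90c5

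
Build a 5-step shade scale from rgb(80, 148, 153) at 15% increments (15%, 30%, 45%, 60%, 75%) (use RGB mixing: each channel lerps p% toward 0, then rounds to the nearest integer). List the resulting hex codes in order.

15%: (80 − 12 = 68→68, 148 − 22.2 = 125.8→126, 153 − 22.95 = 130.05→130) → #447E82
30%: (80 − 24 = 56→56, 148 − 44.4 = 103.6→104, 153 − 45.9 = 107.1→107) → #38686B
45%: (80 − 36 = 44→44, 148 − 66.6 = 81.4→81, 153 − 68.85 = 84.15→84) → #2C5154
60%: (80 − 48 = 32→32, 148 − 88.8 = 59.2→59, 153 − 91.8 = 61.2→61) → #203B3D
75%: (80 − 60 = 20→20, 148 − 111 = 37→37, 153 − 114.75 = 38.25→38) → #142526

#447E82, #38686B, #2C5154, #203B3D, #142526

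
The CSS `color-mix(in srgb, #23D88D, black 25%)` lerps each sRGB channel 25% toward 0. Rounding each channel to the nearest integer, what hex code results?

#1AA26A

#23D88D is rgb(35, 216, 141).
A 25% shade moves each channel 25% toward 0:
  R: 35 − 8.75 = 26.25 → 26
  G: 216 + 0.25×(0−216) = 216 − 54 = 162 → 162
  B: 141 − 35.25 = 105.75 → 106
rgb(26, 162, 106) = #1AA26A.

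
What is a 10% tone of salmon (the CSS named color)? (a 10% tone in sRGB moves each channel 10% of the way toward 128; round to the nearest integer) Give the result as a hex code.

#ee8073

CSS salmon is rgb(250, 128, 114).
Per channel, c → c + 0.1(128 − c):
  R: 250 + 0.1×(128−250) = 250 − 12.2 = 237.8 → 238
  G: 128 + 0.1×(128−128) = 128 + 0 = 128 → 128
  B: 114 + 0.1×(128−114) = 114 + 1.4 = 115.4 → 115
rgb(238, 128, 115) = #ee8073.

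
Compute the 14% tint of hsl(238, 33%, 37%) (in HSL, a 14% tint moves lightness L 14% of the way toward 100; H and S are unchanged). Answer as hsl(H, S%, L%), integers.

hsl(238, 33%, 46%)

L moves 14% from 37 toward 100: 37 + 8.82 = 45.82 → 46.
H and S are unchanged.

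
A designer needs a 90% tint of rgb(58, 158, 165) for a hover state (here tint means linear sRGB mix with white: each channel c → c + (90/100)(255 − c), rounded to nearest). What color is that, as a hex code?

Per channel, c → c + 0.9(255 − c):
  R: 58 + 177.3 = 235.3 → 235
  G: 158 + 87.3 = 245.3 → 245
  B: 165 + 0.9×(255−165) = 165 + 81 = 246 → 246
rgb(235, 245, 246) = #ebf5f6.

#ebf5f6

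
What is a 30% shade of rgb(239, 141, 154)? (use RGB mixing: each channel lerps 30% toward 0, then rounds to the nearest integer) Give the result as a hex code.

#A7636C

Per channel, c → c + 0.3(0 − c):
  R: 239 + 0.3×(0−239) = 239 − 71.7 = 167.3 → 167
  G: 141 + 0.3×(0−141) = 141 − 42.3 = 98.7 → 99
  B: 154 − 46.2 = 107.8 → 108
rgb(167, 99, 108) = #A7636C.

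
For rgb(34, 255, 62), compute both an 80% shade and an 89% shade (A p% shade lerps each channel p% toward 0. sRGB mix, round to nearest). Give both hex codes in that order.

#07330C, #041C07

80% shade:
  R: 34 − 27.2 = 6.8 → 7
  G: 255 − 204 = 51 → 51
  B: 62 − 49.6 = 12.4 → 12
  → #07330C
89% shade:
  R: 34 + 0.89×(0−34) = 34 − 30.26 = 3.74 → 4
  G: 255 + 0.89×(0−255) = 255 − 226.95 = 28.05 → 28
  B: 62 + 0.89×(0−62) = 62 − 55.18 = 6.82 → 7
  → #041C07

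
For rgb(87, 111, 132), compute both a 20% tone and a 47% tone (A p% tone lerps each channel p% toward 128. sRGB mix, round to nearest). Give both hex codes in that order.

20% tone:
  R: 87 + 8.2 = 95.2 → 95
  G: 111 + 3.4 = 114.4 → 114
  B: 132 + 0.2×(128−132) = 132 − 0.8 = 131.2 → 131
  → #5f7283
47% tone:
  R: 87 + 0.47×(128−87) = 87 + 19.27 = 106.27 → 106
  G: 111 + 7.99 = 118.99 → 119
  B: 132 − 1.88 = 130.12 → 130
  → #6a7782

#5f7283, #6a7782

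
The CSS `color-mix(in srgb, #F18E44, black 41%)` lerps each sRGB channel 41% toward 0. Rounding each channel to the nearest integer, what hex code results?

#F18E44 is rgb(241, 142, 68).
A 41% shade moves each channel 41% toward 0:
  R: 241 + 0.41×(0−241) = 241 − 98.81 = 142.19 → 142
  G: 142 + 0.41×(0−142) = 142 − 58.22 = 83.78 → 84
  B: 68 + 0.41×(0−68) = 68 − 27.88 = 40.12 → 40
rgb(142, 84, 40) = #8E5428.

#8E5428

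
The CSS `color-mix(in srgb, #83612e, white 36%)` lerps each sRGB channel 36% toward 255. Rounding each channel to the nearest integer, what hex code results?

#b09a79

#83612e is rgb(131, 97, 46).
Per channel, c → c + 0.36(255 − c):
  R: 131 + 44.64 = 175.64 → 176
  G: 97 + 0.36×(255−97) = 97 + 56.88 = 153.88 → 154
  B: 46 + 0.36×(255−46) = 46 + 75.24 = 121.24 → 121
rgb(176, 154, 121) = #b09a79.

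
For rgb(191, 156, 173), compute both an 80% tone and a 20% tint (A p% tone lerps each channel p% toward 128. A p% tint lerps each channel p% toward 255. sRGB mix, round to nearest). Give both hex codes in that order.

#8d8689, #ccb0bd

80% tone:
  R: 191 + 0.8×(128−191) = 191 − 50.4 = 140.6 → 141
  G: 156 − 22.4 = 133.6 → 134
  B: 173 − 36 = 137 → 137
  → #8d8689
20% tint:
  R: 191 + 12.8 = 203.8 → 204
  G: 156 + 0.2×(255−156) = 156 + 19.8 = 175.8 → 176
  B: 173 + 16.4 = 189.4 → 189
  → #ccb0bd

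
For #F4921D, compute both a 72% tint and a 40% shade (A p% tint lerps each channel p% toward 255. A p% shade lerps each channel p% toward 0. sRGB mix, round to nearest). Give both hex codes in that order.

#F4921D is rgb(244, 146, 29).
72% tint:
  R: 244 + 0.72×(255−244) = 244 + 7.92 = 251.92 → 252
  G: 146 + 0.72×(255−146) = 146 + 78.48 = 224.48 → 224
  B: 29 + 0.72×(255−29) = 29 + 162.72 = 191.72 → 192
  → #FCE0C0
40% shade:
  R: 244 + 0.4×(0−244) = 244 − 97.6 = 146.4 → 146
  G: 146 − 58.4 = 87.6 → 88
  B: 29 + 0.4×(0−29) = 29 − 11.6 = 17.4 → 17
  → #925811

#FCE0C0, #925811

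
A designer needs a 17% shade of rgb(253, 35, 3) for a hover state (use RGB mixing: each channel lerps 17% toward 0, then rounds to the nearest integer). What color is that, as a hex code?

#D21D02

Per channel, c → c + 0.17(0 − c):
  R: 253 + 0.17×(0−253) = 253 − 43.01 = 209.99 → 210
  G: 35 − 5.95 = 29.05 → 29
  B: 3 − 0.51 = 2.49 → 2
rgb(210, 29, 2) = #D21D02.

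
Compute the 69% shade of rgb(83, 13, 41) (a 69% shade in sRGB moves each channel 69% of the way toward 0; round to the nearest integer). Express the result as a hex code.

#1A040D

Lerp each channel 69% toward 0:
  R: 83 + 0.69×(0−83) = 83 − 57.27 = 25.73 → 26
  G: 13 − 8.97 = 4.03 → 4
  B: 41 + 0.69×(0−41) = 41 − 28.29 = 12.71 → 13
rgb(26, 4, 13) = #1A040D.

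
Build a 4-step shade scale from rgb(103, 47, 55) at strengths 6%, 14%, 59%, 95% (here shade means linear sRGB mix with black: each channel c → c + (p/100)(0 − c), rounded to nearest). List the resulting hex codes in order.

6%: (103 − 6.18 = 96.82→97, 47 − 2.82 = 44.18→44, 55 − 3.3 = 51.7→52) → #612c34
14%: (103 − 14.42 = 88.58→89, 47 − 6.58 = 40.42→40, 55 − 7.7 = 47.3→47) → #59282f
59%: (103 − 60.77 = 42.23→42, 47 − 27.73 = 19.27→19, 55 − 32.45 = 22.55→23) → #2a1317
95%: (103 − 97.85 = 5.15→5, 47 − 44.65 = 2.35→2, 55 − 52.25 = 2.75→3) → #050203

#612c34, #59282f, #2a1317, #050203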